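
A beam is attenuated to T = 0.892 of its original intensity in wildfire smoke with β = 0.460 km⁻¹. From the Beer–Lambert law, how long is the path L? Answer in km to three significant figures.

0.248 km

Beer–Lambert: T = exp(−βL) ⇒ L = −ln(T)/β = −ln(0.892)/0.460 = 0.1143/0.460 = 0.2485 km.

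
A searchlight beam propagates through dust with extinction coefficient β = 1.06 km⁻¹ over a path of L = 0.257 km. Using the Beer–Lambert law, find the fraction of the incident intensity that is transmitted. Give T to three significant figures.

τ = β·L = 1.06 × 0.257 = 0.2724.
T = exp(−0.2724) = 0.7615.

0.762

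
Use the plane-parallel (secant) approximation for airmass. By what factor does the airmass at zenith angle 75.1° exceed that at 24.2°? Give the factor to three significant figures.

X(75.1°)/X(24.2°) = sec 75.1° / sec 24.2° = cos 24.2° / cos 75.1° = 0.9121/0.2571 = 3.5473.

3.55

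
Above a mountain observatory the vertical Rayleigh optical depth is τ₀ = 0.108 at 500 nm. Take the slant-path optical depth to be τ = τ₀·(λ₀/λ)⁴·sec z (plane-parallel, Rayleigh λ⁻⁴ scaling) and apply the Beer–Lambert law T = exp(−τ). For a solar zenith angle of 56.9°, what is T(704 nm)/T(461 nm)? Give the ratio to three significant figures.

Airmass: sec 56.9° = 1.8312.
τ(704 nm) = 0.108 × (500/704)⁴ × 1.8312 = 0.108 × 0.2544 × 1.8312 = 0.0503.
τ(461 nm) = 0.108 × (500/461)⁴ × 1.8312 = 0.108 × 1.3838 × 1.8312 = 0.2737.
T(704)/T(461) = exp(τ_B − τ_A) = exp(0.2233) = 1.2503.

1.25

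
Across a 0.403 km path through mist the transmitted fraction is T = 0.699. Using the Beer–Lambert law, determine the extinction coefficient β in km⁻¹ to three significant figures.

0.889 km⁻¹

Beer–Lambert: T = exp(−βL) ⇒ β = −ln(T)/L = −ln(0.699)/0.403 = 0.3581/0.403 = 0.8886 km⁻¹.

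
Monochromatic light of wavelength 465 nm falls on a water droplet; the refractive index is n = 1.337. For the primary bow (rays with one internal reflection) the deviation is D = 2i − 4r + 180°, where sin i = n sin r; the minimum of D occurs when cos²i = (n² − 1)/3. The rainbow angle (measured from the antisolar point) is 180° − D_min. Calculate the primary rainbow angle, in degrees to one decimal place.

cos²i = (1.78757 − 1)/3 = 0.26252; i = arccos(0.51237) = 59.178°.
sin r = sin 59.178°/1.337 = 0.64231; r = 39.964°.
D_min = 2·59.178° − 4·39.964° + 180° = 138.500°.
Rainbow angle = 180° − D_min = 41.500°.

41.5°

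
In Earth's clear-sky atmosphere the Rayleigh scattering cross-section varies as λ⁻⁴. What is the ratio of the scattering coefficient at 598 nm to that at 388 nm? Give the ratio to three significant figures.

0.177

Rayleigh scattering ∝ λ⁻⁴, so the ratio of coefficients is the inverse fourth power of the wavelength ratio.
σ(598)/σ(388) = (388/598)⁴ = (0.6488)⁴ = 0.1772.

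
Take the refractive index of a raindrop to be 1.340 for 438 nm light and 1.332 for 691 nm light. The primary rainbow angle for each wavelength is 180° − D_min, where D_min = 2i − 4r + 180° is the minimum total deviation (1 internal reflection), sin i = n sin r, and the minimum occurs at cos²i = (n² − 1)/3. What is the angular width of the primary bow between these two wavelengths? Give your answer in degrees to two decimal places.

1.15°

At 438 nm (n = 1.340): cos²i = 0.26520 → i = 59.004°, r = 39.770°, D_min = 138.929°, rainbow angle = 41.071°.
At 691 nm (n = 1.332): cos²i = 0.25807 → i = 59.469°, r = 40.290°, D_min = 137.776°, rainbow angle = 42.224°.
Angular width = |41.071° − 42.224°| = 1.153°.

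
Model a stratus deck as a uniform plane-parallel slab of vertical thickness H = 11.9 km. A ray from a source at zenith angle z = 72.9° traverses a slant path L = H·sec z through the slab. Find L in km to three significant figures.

sec z = 1/cos 72.9° = 3.4009.
L = 11.9 × 3.4009 = 40.471 km.

40.5 km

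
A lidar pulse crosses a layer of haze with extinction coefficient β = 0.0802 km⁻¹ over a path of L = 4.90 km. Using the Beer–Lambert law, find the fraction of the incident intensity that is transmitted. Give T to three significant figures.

τ = β·L = 0.0802 × 4.90 = 0.3930.
T = exp(−0.3930) = 0.6750.

0.675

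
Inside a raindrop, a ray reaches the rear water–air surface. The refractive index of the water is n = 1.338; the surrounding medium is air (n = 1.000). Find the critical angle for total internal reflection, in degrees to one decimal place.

sin θ_c = n_air / n = 1.000 / 1.338 = 0.7474.
θ_c = arcsin(0.7474) = 48.36°.

48.4°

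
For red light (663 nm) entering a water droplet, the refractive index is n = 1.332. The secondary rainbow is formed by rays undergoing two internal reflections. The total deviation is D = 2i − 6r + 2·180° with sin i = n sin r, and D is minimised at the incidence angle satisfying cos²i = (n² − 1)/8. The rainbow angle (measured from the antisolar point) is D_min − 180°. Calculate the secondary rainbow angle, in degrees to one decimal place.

50.6°

cos²i = (1.77422 − 1)/8 = 0.09678; i = arccos(0.31109) = 71.875°.
sin r = sin 71.875°/1.332 = 0.71350; r = 45.520°.
D_min = 2·71.875° − 6·45.520° + 360° = 230.628°.
Rainbow angle = D_min − 180° = 50.628°.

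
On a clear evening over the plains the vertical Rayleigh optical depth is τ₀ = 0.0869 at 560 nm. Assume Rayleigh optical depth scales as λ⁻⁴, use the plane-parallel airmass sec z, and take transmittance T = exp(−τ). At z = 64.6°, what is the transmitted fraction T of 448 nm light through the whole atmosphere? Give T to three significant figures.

sec 64.6° = 2.3314.
τ = 0.0869 × (560/448)⁴ × 2.3314 = 0.0869 × 2.4414 × 2.3314 = 0.4946.
T = exp(−0.4946) = 0.6098.

0.610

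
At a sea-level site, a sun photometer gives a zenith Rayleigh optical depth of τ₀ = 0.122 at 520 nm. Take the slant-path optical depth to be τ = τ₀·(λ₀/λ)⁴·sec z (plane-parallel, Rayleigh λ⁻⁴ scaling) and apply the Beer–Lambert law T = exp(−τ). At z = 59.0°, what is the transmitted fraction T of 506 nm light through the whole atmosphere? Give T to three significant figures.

sec 59.0° = 1.9416.
τ = 0.122 × (520/506)⁴ × 1.9416 = 0.122 × 1.1154 × 1.9416 = 0.2642.
T = exp(−0.2642) = 0.7678.

0.768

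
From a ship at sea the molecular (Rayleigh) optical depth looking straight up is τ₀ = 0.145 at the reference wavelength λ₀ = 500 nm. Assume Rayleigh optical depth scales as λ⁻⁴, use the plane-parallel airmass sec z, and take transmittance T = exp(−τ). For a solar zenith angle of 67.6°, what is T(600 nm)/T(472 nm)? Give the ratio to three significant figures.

Airmass: sec 67.6° = 2.6242.
τ(600 nm) = 0.145 × (500/600)⁴ × 2.6242 = 0.145 × 0.4823 × 2.6242 = 0.1835.
τ(472 nm) = 0.145 × (500/472)⁴ × 2.6242 = 0.145 × 1.2593 × 2.6242 = 0.4792.
T(600)/T(472) = exp(τ_B − τ_A) = exp(0.2957) = 1.3440.

1.34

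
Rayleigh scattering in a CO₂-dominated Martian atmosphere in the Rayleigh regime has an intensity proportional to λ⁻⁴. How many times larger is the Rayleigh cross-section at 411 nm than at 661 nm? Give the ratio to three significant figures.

Rayleigh scattering ∝ λ⁻⁴, so the ratio of coefficients is the inverse fourth power of the wavelength ratio.
σ(411)/σ(661) = (661/411)⁴ = (1.6083)⁴ = 6.69.

6.69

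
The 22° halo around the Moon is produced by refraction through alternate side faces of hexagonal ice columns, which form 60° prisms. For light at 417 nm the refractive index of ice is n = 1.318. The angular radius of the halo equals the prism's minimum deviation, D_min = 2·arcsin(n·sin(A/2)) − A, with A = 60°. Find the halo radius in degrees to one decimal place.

n·sin(A/2) = 1.318 × sin 30° = 1.318 × 0.5000 = 0.6590.
D_min = 2·arcsin(0.6590) − 60° = 2 × 41.224° − 60° = 22.447°.

22.4°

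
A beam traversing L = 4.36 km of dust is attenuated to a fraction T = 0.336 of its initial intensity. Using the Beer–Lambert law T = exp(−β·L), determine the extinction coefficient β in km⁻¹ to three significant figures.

Beer–Lambert: T = exp(−βL) ⇒ β = −ln(T)/L = −ln(0.336)/4.36 = 1.0906/4.36 = 0.2501 km⁻¹.

0.250 km⁻¹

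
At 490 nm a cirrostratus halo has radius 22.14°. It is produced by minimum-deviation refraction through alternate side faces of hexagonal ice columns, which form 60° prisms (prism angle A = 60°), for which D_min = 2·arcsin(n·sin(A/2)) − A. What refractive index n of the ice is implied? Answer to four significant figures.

1.314

Rearranging: n = sin((D_min + A)/2) / sin(A/2).
(D_min + A)/2 = (22.14° + 60°)/2 = 41.070°.
n = sin 41.070° / sin 30° = 0.6570 / 0.5000 = 1.3140.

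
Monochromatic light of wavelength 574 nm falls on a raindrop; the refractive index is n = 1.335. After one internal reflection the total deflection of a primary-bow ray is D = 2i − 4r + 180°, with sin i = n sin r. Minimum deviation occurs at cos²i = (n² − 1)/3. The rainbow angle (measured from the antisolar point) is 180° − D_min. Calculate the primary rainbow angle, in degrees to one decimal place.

cos²i = (1.78222 − 1)/3 = 0.26074; i = arccos(0.51063) = 59.294°.
sin r = sin 59.294°/1.335 = 0.64405; r = 40.094°.
D_min = 2·59.294° − 4·40.094° + 180° = 138.212°.
Rainbow angle = 180° − D_min = 41.788°.

41.8°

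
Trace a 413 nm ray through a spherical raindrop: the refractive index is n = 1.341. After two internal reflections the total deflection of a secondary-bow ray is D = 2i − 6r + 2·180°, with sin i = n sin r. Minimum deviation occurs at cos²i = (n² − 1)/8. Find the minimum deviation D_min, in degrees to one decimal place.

cos²i = (1.79828 − 1)/8 = 0.09979; i = arccos(0.31589) = 71.586°.
sin r = sin 71.586°/1.341 = 0.70753; r = 45.034°.
D_min = 2·71.586° − 6·45.034° + 360° = 232.966°.

233.0°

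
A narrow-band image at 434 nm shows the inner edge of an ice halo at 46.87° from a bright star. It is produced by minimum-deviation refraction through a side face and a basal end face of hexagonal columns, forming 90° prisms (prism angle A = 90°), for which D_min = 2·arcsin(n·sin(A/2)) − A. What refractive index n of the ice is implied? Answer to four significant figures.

1.315

Rearranging: n = sin((D_min + A)/2) / sin(A/2).
(D_min + A)/2 = (46.87° + 90°)/2 = 68.435°.
n = sin 68.435° / sin 45° = 0.9300 / 0.7071 = 1.3152.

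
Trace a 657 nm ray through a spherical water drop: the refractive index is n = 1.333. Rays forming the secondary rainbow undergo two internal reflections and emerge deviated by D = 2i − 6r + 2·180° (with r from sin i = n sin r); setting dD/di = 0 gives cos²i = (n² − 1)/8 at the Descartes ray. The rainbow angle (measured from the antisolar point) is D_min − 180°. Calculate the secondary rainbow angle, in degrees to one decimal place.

50.9°

cos²i = (1.77689 − 1)/8 = 0.09711; i = arccos(0.31163) = 71.843°.
sin r = sin 71.843°/1.333 = 0.71283; r = 45.466°.
D_min = 2·71.843° − 6·45.466° + 360° = 230.891°.
Rainbow angle = D_min − 180° = 50.891°.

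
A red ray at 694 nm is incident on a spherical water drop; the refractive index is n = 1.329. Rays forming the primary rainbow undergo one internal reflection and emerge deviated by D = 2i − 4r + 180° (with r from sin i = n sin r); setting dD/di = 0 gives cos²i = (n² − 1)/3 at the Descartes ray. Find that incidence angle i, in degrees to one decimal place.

59.6°

cos²i = (1.329² − 1)/3 = (1.76624 − 1)/3 = 0.25541.
cos i = 0.50538, so i = 59.643°.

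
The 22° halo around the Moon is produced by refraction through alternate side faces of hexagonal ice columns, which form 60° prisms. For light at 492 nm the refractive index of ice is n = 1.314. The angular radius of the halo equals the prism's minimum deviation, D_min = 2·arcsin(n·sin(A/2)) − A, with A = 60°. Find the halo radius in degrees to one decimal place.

22.1°

n·sin(A/2) = 1.314 × sin 30° = 1.314 × 0.5000 = 0.6570.
D_min = 2·arcsin(0.6570) − 60° = 2 × 41.071° − 60° = 22.143°.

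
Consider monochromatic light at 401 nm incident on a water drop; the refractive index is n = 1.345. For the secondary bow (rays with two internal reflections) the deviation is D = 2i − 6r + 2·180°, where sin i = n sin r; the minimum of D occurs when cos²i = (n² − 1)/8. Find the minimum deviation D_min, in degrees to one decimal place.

234.0°

cos²i = (1.80902 − 1)/8 = 0.10113; i = arccos(0.31801) = 71.458°.
sin r = sin 71.458°/1.345 = 0.70490; r = 44.821°.
D_min = 2·71.458° − 6·44.821° + 360° = 233.987°.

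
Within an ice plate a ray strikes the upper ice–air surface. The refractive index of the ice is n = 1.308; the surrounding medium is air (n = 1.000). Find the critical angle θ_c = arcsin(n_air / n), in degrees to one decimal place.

sin θ_c = n_air / n = 1.000 / 1.308 = 0.7645.
θ_c = arcsin(0.7645) = 49.86°.

49.9°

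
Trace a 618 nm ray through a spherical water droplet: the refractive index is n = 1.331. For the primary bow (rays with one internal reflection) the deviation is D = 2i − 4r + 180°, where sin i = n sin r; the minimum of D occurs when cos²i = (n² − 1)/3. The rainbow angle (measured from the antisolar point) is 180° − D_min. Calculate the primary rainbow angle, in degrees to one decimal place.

cos²i = (1.77156 − 1)/3 = 0.25719; i = arccos(0.50714) = 59.527°.
sin r = sin 59.527°/1.331 = 0.64753; r = 40.356°.
D_min = 2·59.527° − 4·40.356° + 180° = 137.630°.
Rainbow angle = 180° − D_min = 42.370°.

42.4°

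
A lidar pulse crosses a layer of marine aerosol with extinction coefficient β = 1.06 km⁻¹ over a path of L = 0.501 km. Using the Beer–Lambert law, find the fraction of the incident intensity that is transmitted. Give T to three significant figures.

0.588

τ = β·L = 1.06 × 0.501 = 0.5311.
T = exp(−0.5311) = 0.5880.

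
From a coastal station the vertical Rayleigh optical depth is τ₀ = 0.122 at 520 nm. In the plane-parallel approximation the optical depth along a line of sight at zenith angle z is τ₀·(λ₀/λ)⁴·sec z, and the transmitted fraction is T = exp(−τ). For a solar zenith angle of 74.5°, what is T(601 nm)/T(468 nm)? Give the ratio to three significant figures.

Airmass: sec 74.5° = 3.7420.
τ(601 nm) = 0.122 × (520/601)⁴ × 3.7420 = 0.122 × 0.5604 × 3.7420 = 0.2558.
τ(468 nm) = 0.122 × (520/468)⁴ × 3.7420 = 0.122 × 1.5242 × 3.7420 = 0.6958.
T(601)/T(468) = exp(τ_B − τ_A) = exp(0.4400) = 1.5527.

1.55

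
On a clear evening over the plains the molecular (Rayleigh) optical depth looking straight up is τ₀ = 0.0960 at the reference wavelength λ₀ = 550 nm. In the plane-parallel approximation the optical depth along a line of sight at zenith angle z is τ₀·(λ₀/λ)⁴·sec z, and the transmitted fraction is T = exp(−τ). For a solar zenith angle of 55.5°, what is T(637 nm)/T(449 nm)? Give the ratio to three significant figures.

1.33

Airmass: sec 55.5° = 1.7655.
τ(637 nm) = 0.0960 × (550/637)⁴ × 1.7655 = 0.0960 × 0.5558 × 1.7655 = 0.0942.
τ(449 nm) = 0.0960 × (550/449)⁴ × 1.7655 = 0.0960 × 2.2515 × 1.7655 = 0.3816.
T(637)/T(449) = exp(τ_B − τ_A) = exp(0.2874) = 1.3330.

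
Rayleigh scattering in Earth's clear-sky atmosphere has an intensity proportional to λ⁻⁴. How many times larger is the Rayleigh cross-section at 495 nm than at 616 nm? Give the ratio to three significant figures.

2.40

Rayleigh scattering ∝ λ⁻⁴, so the ratio of coefficients is the inverse fourth power of the wavelength ratio.
σ(495)/σ(616) = (616/495)⁴ = (1.2444)⁴ = 2.398.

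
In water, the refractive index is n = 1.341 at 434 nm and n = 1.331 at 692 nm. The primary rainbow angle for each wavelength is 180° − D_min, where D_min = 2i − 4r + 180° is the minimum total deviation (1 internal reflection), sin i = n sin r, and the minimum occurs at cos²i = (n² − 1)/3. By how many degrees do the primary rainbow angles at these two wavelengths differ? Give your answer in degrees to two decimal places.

At 434 nm (n = 1.341): cos²i = 0.26609 → i = 58.946°, r = 39.705°, D_min = 139.071°, rainbow angle = 40.929°.
At 692 nm (n = 1.331): cos²i = 0.25719 → i = 59.527°, r = 40.356°, D_min = 137.630°, rainbow angle = 42.370°.
Angular width = |40.929° − 42.370°| = 1.441°.

1.44°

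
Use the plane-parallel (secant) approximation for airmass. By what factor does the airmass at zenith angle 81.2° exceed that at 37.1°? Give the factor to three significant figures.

5.21

X(81.2°)/X(37.1°) = sec 81.2° / sec 37.1° = cos 37.1° / cos 81.2° = 0.7976/0.1530 = 5.2134.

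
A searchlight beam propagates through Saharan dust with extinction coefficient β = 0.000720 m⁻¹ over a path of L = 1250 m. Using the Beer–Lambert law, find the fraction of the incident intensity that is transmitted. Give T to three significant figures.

0.407

τ = β·L = 0.000720 × 1250 = 0.9000.
T = exp(−0.9000) = 0.4066.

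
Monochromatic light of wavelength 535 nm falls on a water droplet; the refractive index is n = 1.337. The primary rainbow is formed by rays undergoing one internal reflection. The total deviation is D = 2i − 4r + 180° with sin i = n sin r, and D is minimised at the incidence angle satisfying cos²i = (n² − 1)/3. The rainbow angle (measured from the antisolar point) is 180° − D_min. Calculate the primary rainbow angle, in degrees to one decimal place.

41.5°

cos²i = (1.78757 − 1)/3 = 0.26252; i = arccos(0.51237) = 59.178°.
sin r = sin 59.178°/1.337 = 0.64231; r = 39.964°.
D_min = 2·59.178° − 4·39.964° + 180° = 138.500°.
Rainbow angle = 180° − D_min = 41.500°.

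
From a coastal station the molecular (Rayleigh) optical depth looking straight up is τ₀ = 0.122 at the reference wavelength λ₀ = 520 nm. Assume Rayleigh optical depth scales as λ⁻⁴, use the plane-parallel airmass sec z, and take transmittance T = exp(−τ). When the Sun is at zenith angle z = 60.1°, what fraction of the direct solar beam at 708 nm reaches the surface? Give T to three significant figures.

sec 60.1° = 2.0061.
τ = 0.122 × (520/708)⁴ × 2.0061 = 0.122 × 0.2910 × 2.0061 = 0.0712.
T = exp(−0.0712) = 0.9313.

0.931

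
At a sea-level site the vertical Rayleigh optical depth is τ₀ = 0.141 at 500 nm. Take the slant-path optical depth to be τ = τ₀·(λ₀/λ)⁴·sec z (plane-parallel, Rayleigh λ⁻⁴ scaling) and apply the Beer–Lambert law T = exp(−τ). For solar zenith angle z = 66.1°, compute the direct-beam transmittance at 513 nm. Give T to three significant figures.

0.730

sec 66.1° = 2.4683.
τ = 0.141 × (500/513)⁴ × 2.4683 = 0.141 × 0.9024 × 2.4683 = 0.3141.
T = exp(−0.3141) = 0.7305.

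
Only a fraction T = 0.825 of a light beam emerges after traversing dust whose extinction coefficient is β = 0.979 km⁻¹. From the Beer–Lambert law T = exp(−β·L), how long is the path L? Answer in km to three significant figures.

Beer–Lambert: T = exp(−βL) ⇒ L = −ln(T)/β = −ln(0.825)/0.979 = 0.1924/0.979 = 0.1965 km.

0.196 km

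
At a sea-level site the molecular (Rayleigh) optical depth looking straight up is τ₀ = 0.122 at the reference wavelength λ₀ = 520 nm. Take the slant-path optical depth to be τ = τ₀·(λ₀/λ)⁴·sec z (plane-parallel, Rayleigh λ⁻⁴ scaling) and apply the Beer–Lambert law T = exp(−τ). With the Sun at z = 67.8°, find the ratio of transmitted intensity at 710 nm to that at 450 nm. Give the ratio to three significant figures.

1.62

Airmass: sec 67.8° = 2.6466.
τ(710 nm) = 0.122 × (520/710)⁴ × 2.6466 = 0.122 × 0.2877 × 2.6466 = 0.0929.
τ(450 nm) = 0.122 × (520/450)⁴ × 2.6466 = 0.122 × 1.7830 × 2.6466 = 0.5757.
T(710)/T(450) = exp(τ_B − τ_A) = exp(0.4828) = 1.6206.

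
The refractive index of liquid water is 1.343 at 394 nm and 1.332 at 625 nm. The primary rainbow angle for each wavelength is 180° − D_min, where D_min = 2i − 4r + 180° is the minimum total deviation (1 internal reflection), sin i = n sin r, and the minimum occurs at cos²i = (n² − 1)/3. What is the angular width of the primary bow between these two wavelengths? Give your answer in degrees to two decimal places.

1.58°

At 394 nm (n = 1.343): cos²i = 0.26788 → i = 58.830°, r = 39.577°, D_min = 139.354°, rainbow angle = 40.646°.
At 625 nm (n = 1.332): cos²i = 0.25807 → i = 59.469°, r = 40.290°, D_min = 137.776°, rainbow angle = 42.224°.
Angular width = |40.646° − 42.224°| = 1.578°.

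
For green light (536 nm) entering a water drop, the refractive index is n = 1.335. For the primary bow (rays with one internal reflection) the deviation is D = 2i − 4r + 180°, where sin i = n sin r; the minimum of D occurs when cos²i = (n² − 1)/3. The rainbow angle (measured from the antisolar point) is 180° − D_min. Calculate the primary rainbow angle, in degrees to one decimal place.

41.8°

cos²i = (1.78222 − 1)/3 = 0.26074; i = arccos(0.51063) = 59.294°.
sin r = sin 59.294°/1.335 = 0.64405; r = 40.094°.
D_min = 2·59.294° − 4·40.094° + 180° = 138.212°.
Rainbow angle = 180° − D_min = 41.788°.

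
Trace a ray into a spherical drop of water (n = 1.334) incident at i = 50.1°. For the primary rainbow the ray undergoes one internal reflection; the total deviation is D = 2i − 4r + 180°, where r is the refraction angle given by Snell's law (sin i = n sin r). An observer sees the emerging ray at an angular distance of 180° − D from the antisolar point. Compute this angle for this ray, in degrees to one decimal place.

40.2°

sin r = sin 50.1° / 1.334 = 0.7672/1.334 = 0.5751; r = 35.11°.
D = 2·50.1° − 4·35.11° + 180° = 100.20° − 140.42° + 180° = 139.78°.
Angle from antisolar point = 180° − D = 40.22°.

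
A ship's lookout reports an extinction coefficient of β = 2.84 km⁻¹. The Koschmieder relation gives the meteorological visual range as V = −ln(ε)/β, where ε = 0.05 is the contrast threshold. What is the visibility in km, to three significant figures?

V = −ln(0.05) / 2.84 = 2.996 / 2.84 = 1.0548 km.

1.05 km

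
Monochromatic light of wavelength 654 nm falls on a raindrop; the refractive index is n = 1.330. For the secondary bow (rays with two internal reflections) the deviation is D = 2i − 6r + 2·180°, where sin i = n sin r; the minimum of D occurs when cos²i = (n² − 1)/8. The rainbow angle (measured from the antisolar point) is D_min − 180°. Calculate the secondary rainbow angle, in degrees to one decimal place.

cos²i = (1.76890 − 1)/8 = 0.09611; i = arccos(0.31002) = 71.940°.
sin r = sin 71.940°/1.330 = 0.71483; r = 45.630°.
D_min = 2·71.940° − 6·45.630° + 360° = 230.101°.
Rainbow angle = D_min − 180° = 50.101°.

50.1°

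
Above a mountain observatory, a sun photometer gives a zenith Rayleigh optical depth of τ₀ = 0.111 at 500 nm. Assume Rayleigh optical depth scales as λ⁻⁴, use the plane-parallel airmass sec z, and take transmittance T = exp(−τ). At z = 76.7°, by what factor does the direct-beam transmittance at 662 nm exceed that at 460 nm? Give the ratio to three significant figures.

Airmass: sec 76.7° = 4.3469.
τ(662 nm) = 0.111 × (500/662)⁴ × 4.3469 = 0.111 × 0.3254 × 4.3469 = 0.1570.
τ(460 nm) = 0.111 × (500/460)⁴ × 4.3469 = 0.111 × 1.3959 × 4.3469 = 0.6735.
T(662)/T(460) = exp(τ_B − τ_A) = exp(0.5165) = 1.6762.

1.68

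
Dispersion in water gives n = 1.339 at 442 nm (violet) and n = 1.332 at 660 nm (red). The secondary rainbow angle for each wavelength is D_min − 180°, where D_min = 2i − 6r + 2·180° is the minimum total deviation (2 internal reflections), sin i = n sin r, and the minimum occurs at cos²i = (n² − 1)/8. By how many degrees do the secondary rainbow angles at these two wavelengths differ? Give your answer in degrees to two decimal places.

1.82°

At 442 nm (n = 1.339): cos²i = 0.09912 → i = 71.650°, r = 45.141°, D_min = 232.451°, rainbow angle = 52.451°.
At 660 nm (n = 1.332): cos²i = 0.09678 → i = 71.875°, r = 45.520°, D_min = 230.628°, rainbow angle = 50.628°.
Angular width = |52.451° − 50.628°| = 1.823°.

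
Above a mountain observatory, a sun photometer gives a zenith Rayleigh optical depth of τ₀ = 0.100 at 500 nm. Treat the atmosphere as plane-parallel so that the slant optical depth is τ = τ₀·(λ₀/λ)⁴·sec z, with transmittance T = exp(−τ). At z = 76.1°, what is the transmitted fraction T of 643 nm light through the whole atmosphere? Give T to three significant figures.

sec 76.1° = 4.1627.
τ = 0.100 × (500/643)⁴ × 4.1627 = 0.100 × 0.3656 × 4.1627 = 0.1522.
T = exp(−0.1522) = 0.8588.

0.859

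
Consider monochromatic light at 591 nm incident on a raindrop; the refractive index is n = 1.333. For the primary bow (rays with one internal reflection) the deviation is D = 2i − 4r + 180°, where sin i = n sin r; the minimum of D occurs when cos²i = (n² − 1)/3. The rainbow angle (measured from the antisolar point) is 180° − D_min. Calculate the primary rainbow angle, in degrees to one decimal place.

cos²i = (1.77689 − 1)/3 = 0.25896; i = arccos(0.50888) = 59.410°.
sin r = sin 59.410°/1.333 = 0.64579; r = 40.225°.
D_min = 2·59.410° − 4·40.225° + 180° = 137.922°.
Rainbow angle = 180° − D_min = 42.078°.

42.1°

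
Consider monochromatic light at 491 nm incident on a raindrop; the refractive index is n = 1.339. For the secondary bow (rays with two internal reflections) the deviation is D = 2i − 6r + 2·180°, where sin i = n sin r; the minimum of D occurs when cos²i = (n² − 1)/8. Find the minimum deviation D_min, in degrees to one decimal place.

232.5°

cos²i = (1.79292 − 1)/8 = 0.09912; i = arccos(0.31483) = 71.650°.
sin r = sin 71.650°/1.339 = 0.70885; r = 45.141°.
D_min = 2·71.650° − 6·45.141° + 360° = 232.451°.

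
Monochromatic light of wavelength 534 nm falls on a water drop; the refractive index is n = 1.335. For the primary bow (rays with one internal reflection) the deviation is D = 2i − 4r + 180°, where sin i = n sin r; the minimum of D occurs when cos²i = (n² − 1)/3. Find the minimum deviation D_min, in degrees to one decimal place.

138.2°

cos²i = (1.78222 − 1)/3 = 0.26074; i = arccos(0.51063) = 59.294°.
sin r = sin 59.294°/1.335 = 0.64405; r = 40.094°.
D_min = 2·59.294° − 4·40.094° + 180° = 138.212°.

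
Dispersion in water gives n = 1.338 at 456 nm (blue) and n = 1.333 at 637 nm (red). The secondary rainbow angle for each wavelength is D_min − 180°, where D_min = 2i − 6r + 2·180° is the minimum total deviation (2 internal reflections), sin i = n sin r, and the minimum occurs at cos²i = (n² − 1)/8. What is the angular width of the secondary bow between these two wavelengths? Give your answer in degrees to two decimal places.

1.30°

At 456 nm (n = 1.338): cos²i = 0.09878 → i = 71.682°, r = 45.195°, D_min = 232.193°, rainbow angle = 52.193°.
At 637 nm (n = 1.333): cos²i = 0.09711 → i = 71.843°, r = 45.466°, D_min = 230.891°, rainbow angle = 50.891°.
Angular width = |52.193° − 50.891°| = 1.302°.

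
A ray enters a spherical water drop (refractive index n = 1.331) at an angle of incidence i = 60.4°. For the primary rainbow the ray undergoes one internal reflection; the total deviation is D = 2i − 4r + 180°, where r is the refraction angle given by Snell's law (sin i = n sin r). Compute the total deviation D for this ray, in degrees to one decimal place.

137.6°

sin r = sin 60.4° / 1.331 = 0.8695/1.331 = 0.6533; r = 40.79°.
D = 2·60.4° − 4·40.79° + 180° = 120.80° − 163.15° + 180° = 137.65°.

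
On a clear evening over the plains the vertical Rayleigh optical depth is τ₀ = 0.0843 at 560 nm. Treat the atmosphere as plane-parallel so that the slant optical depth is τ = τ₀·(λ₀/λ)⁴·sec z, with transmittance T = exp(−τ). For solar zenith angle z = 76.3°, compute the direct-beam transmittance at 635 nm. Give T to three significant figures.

sec 76.3° = 4.2223.
τ = 0.0843 × (560/635)⁴ × 4.2223 = 0.0843 × 0.6049 × 4.2223 = 0.2153.
T = exp(−0.2153) = 0.8063.

0.806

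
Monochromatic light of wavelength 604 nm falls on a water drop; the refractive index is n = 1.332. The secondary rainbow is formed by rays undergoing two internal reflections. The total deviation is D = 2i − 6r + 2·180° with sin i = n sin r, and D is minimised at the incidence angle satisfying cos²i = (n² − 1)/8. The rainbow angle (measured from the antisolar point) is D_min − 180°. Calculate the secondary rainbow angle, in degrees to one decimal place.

cos²i = (1.77422 − 1)/8 = 0.09678; i = arccos(0.31109) = 71.875°.
sin r = sin 71.875°/1.332 = 0.71350; r = 45.520°.
D_min = 2·71.875° − 6·45.520° + 360° = 230.628°.
Rainbow angle = D_min − 180° = 50.628°.

50.6°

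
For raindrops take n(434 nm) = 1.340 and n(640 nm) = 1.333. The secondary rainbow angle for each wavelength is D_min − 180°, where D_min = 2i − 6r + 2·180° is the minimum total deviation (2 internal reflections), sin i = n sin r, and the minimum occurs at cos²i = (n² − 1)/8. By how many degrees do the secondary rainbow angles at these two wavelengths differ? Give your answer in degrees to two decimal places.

1.82°

At 434 nm (n = 1.340): cos²i = 0.09945 → i = 71.618°, r = 45.088°, D_min = 232.709°, rainbow angle = 52.709°.
At 640 nm (n = 1.333): cos²i = 0.09711 → i = 71.843°, r = 45.466°, D_min = 230.891°, rainbow angle = 50.891°.
Angular width = |52.709° − 50.891°| = 1.818°.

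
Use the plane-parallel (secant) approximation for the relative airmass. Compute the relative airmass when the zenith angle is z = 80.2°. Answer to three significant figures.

5.88

X = sec z = 1/cos 80.2° = 1/0.1702 = 5.8751.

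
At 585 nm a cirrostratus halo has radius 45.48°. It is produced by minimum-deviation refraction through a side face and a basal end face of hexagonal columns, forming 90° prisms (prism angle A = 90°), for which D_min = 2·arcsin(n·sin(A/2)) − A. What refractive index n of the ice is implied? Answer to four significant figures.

Rearranging: n = sin((D_min + A)/2) / sin(A/2).
(D_min + A)/2 = (45.48° + 90°)/2 = 67.740°.
n = sin 67.740° / sin 45° = 0.9255 / 0.7071 = 1.3088.

1.309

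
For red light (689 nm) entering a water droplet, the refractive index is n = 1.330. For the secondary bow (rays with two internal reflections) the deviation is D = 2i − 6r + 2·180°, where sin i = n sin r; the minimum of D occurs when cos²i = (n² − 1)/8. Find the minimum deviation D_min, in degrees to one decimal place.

cos²i = (1.76890 − 1)/8 = 0.09611; i = arccos(0.31002) = 71.940°.
sin r = sin 71.940°/1.330 = 0.71483; r = 45.630°.
D_min = 2·71.940° − 6·45.630° + 360° = 230.101°.

230.1°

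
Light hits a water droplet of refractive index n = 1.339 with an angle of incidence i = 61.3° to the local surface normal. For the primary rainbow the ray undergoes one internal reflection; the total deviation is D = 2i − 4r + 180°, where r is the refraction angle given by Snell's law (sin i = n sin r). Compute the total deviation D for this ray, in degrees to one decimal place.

138.9°

sin r = sin 61.3° / 1.339 = 0.8771/1.339 = 0.6551; r = 40.93°.
D = 2·61.3° − 4·40.93° + 180° = 122.60° − 163.70° + 180° = 138.90°.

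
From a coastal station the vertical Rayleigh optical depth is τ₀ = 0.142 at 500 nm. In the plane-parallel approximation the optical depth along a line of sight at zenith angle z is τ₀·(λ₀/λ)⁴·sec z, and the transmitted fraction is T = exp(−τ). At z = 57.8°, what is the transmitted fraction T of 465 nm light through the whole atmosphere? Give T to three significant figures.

sec 57.8° = 1.8766.
τ = 0.142 × (500/465)⁴ × 1.8766 = 0.142 × 1.3368 × 1.8766 = 0.3562.
T = exp(−0.3562) = 0.7003.

0.700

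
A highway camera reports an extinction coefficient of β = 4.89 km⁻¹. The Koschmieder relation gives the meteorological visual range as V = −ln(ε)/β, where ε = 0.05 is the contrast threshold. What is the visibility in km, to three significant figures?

0.613 km

V = −ln(0.05) / 4.89 = 2.996 / 4.89 = 0.6126 km.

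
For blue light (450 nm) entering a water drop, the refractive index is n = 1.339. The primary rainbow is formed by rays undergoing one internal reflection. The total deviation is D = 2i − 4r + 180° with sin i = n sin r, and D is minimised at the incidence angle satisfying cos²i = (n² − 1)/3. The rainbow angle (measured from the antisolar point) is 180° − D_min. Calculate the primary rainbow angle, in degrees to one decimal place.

cos²i = (1.79292 − 1)/3 = 0.26431; i = arccos(0.51411) = 59.062°.
sin r = sin 59.062°/1.339 = 0.64057; r = 39.834°.
D_min = 2·59.062° − 4·39.834° + 180° = 138.786°.
Rainbow angle = 180° − D_min = 41.214°.

41.2°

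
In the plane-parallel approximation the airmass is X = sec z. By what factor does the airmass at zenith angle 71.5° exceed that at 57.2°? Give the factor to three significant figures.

X(71.5°)/X(57.2°) = sec 71.5° / sec 57.2° = cos 57.2° / cos 71.5° = 0.5417/0.3173 = 1.7072.

1.71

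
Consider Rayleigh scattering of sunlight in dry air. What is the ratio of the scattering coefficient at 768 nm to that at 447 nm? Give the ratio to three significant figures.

Rayleigh scattering ∝ λ⁻⁴, so the ratio of coefficients is the inverse fourth power of the wavelength ratio.
σ(768)/σ(447) = (447/768)⁴ = (0.5820)⁴ = 0.1148.

0.115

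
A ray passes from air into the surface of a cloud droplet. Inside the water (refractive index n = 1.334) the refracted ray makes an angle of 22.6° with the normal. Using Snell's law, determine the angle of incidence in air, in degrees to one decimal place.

Snell: sin θ_i = n · sin θ_r = 1.334 × sin 22.6° = 1.334 × 0.3843 = 0.5126.
θ_i = arcsin(0.5126) = 30.84°.

30.8°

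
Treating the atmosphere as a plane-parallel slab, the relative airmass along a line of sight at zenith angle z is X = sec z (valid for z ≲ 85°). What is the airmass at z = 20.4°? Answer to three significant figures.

X = sec z = 1/cos 20.4° = 1/0.9373 = 1.0669.

1.07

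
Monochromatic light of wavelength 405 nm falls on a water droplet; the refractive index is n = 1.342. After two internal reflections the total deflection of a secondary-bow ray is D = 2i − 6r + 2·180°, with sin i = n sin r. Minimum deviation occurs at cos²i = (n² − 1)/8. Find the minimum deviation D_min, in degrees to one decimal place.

cos²i = (1.80096 − 1)/8 = 0.10012; i = arccos(0.31642) = 71.554°.
sin r = sin 71.554°/1.342 = 0.70687; r = 44.981°.
D_min = 2·71.554° − 6·44.981° + 360° = 233.222°.

233.2°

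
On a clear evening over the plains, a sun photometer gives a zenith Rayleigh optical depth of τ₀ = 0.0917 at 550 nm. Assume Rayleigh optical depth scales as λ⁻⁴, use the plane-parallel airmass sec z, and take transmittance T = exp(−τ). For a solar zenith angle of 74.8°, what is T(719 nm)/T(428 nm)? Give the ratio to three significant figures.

2.30

Airmass: sec 74.8° = 3.8140.
τ(719 nm) = 0.0917 × (550/719)⁴ × 3.8140 = 0.0917 × 0.3424 × 3.8140 = 0.1198.
τ(428 nm) = 0.0917 × (550/428)⁴ × 3.8140 = 0.0917 × 2.7269 × 3.8140 = 0.9537.
T(719)/T(428) = exp(τ_B − τ_A) = exp(0.8340) = 2.3025.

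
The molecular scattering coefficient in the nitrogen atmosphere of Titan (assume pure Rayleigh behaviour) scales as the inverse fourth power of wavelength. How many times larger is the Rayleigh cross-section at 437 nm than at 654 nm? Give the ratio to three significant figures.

Rayleigh scattering ∝ λ⁻⁴, so the ratio of coefficients is the inverse fourth power of the wavelength ratio.
σ(437)/σ(654) = (654/437)⁴ = (1.4966)⁴ = 5.016.

5.02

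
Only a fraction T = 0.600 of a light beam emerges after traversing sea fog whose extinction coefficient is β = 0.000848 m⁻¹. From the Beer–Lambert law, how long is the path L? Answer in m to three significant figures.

Beer–Lambert: T = exp(−βL) ⇒ L = −ln(T)/β = −ln(0.600)/0.000848 = 0.5108/0.000848 = 602.4 m.

602 m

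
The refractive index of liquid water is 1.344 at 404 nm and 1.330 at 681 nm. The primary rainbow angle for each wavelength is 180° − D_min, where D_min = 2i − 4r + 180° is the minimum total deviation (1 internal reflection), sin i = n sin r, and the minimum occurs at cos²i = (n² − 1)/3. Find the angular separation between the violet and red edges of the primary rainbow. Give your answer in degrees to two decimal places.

2.01°

At 404 nm (n = 1.344): cos²i = 0.26878 → i = 58.772°, r = 39.512°, D_min = 139.495°, rainbow angle = 40.505°.
At 681 nm (n = 1.330): cos²i = 0.25630 → i = 59.585°, r = 40.422°, D_min = 137.484°, rainbow angle = 42.516°.
Angular width = |40.505° − 42.516°| = 2.011°.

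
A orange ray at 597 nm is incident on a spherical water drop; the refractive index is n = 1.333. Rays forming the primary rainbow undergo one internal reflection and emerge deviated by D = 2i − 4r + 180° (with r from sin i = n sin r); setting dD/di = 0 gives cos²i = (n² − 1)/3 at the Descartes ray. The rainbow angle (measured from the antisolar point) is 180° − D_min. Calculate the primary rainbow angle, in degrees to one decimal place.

42.1°

cos²i = (1.77689 − 1)/3 = 0.25896; i = arccos(0.50888) = 59.410°.
sin r = sin 59.410°/1.333 = 0.64579; r = 40.225°.
D_min = 2·59.410° − 4·40.225° + 180° = 137.922°.
Rainbow angle = 180° − D_min = 42.078°.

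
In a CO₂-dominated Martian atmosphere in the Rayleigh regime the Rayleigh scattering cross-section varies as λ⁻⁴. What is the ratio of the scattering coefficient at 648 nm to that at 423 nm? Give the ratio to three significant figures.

Rayleigh scattering ∝ λ⁻⁴, so the ratio of coefficients is the inverse fourth power of the wavelength ratio.
σ(648)/σ(423) = (423/648)⁴ = (0.6528)⁴ = 0.1816.

0.182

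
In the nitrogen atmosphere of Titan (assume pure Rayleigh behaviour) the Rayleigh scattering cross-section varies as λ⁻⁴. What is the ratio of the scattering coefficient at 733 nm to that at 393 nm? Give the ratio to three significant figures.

0.0826

Rayleigh scattering ∝ λ⁻⁴, so the ratio of coefficients is the inverse fourth power of the wavelength ratio.
σ(733)/σ(393) = (393/733)⁴ = (0.5362)⁴ = 0.08263.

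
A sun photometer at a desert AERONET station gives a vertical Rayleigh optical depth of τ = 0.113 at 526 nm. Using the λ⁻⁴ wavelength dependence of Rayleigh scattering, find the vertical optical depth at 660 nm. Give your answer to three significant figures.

0.0456

τ(660 nm) = τ(526 nm) × (526/660)⁴ = 0.113 × (0.7970)⁴ = 0.113 × 0.4034 = 0.0456.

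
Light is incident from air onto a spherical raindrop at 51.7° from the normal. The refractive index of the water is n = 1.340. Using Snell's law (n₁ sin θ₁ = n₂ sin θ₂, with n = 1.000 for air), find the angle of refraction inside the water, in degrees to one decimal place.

35.8°

Snell: sin θ_r = sin θ_i / n = sin 51.7° / 1.340 = 0.7848 / 1.340 = 0.5857.
θ_r = arcsin(0.5857) = 35.85°.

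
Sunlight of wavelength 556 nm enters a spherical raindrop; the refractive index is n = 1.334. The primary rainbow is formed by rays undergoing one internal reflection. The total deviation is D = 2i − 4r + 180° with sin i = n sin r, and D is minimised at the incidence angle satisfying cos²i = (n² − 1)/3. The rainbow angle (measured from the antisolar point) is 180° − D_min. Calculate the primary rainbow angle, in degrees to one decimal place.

cos²i = (1.77956 − 1)/3 = 0.25985; i = arccos(0.50976) = 59.352°.
sin r = sin 59.352°/1.334 = 0.64492; r = 40.159°.
D_min = 2·59.352° − 4·40.159° + 180° = 138.067°.
Rainbow angle = 180° − D_min = 41.933°.

41.9°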